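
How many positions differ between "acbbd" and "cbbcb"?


Comparing "acbbd" and "cbbcb" position by position:
  Position 0: 'a' vs 'c' => DIFFER
  Position 1: 'c' vs 'b' => DIFFER
  Position 2: 'b' vs 'b' => same
  Position 3: 'b' vs 'c' => DIFFER
  Position 4: 'd' vs 'b' => DIFFER
Positions that differ: 4

4


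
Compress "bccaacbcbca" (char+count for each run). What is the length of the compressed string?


Input: bccaacbcbca
Runs:
  'b' x 1 => "b1"
  'c' x 2 => "c2"
  'a' x 2 => "a2"
  'c' x 1 => "c1"
  'b' x 1 => "b1"
  'c' x 1 => "c1"
  'b' x 1 => "b1"
  'c' x 1 => "c1"
  'a' x 1 => "a1"
Compressed: "b1c2a2c1b1c1b1c1a1"
Compressed length: 18

18


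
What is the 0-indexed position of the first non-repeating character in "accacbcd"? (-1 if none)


Input: accacbcd
Character frequencies:
  'a': 2
  'b': 1
  'c': 4
  'd': 1
Scanning left to right for freq == 1:
  Position 0 ('a'): freq=2, skip
  Position 1 ('c'): freq=4, skip
  Position 2 ('c'): freq=4, skip
  Position 3 ('a'): freq=2, skip
  Position 4 ('c'): freq=4, skip
  Position 5 ('b'): unique! => answer = 5

5


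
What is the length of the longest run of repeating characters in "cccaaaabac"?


Input: "cccaaaabac"
Scanning for longest run:
  Position 1 ('c'): continues run of 'c', length=2
  Position 2 ('c'): continues run of 'c', length=3
  Position 3 ('a'): new char, reset run to 1
  Position 4 ('a'): continues run of 'a', length=2
  Position 5 ('a'): continues run of 'a', length=3
  Position 6 ('a'): continues run of 'a', length=4
  Position 7 ('b'): new char, reset run to 1
  Position 8 ('a'): new char, reset run to 1
  Position 9 ('c'): new char, reset run to 1
Longest run: 'a' with length 4

4


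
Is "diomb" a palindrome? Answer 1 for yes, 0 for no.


Input: diomb
Reversed: bmoid
  Compare pos 0 ('d') with pos 4 ('b'): MISMATCH
  Compare pos 1 ('i') with pos 3 ('m'): MISMATCH
Result: not a palindrome

0


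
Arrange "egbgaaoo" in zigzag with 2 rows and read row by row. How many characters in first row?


Zigzag "egbgaaoo" into 2 rows:
Placing characters:
  'e' => row 0
  'g' => row 1
  'b' => row 0
  'g' => row 1
  'a' => row 0
  'a' => row 1
  'o' => row 0
  'o' => row 1
Rows:
  Row 0: "ebao"
  Row 1: "ggao"
First row length: 4

4


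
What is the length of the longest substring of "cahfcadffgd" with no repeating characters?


Input: "cahfcadffgd"
Sliding window (track last position of each char):
  Position 0 ('c'): window [0,0] length 1 -- new best
  Position 1 ('a'): window [0,1] length 2 -- new best
  Position 2 ('h'): window [0,2] length 3 -- new best
  Position 3 ('f'): window [0,3] length 4 -- new best
  Position 4 ('c'): repeat (last at 0), move window start to 1
  Position 4 ('c'): window [1,4] length 4
  Position 5 ('a'): repeat (last at 1), move window start to 2
  Position 5 ('a'): window [2,5] length 4
  Position 6 ('d'): window [2,6] length 5 -- new best
  Position 7 ('f'): repeat (last at 3), move window start to 4
  Position 7 ('f'): window [4,7] length 4
  Position 8 ('f'): repeat (last at 7), move window start to 8
  Position 8 ('f'): window [8,8] length 1
  Position 9 ('g'): window [8,9] length 2
  Position 10 ('d'): window [8,10] length 3
Longest substring with no repeats: "hfcad" with length 5

5


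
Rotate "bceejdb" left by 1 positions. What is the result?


Input: "bceejdb", rotate left by 1
First 1 characters: "b"
Remaining characters: "ceejdb"
Concatenate remaining + first: "ceejdb" + "b" = "ceejdbb"

ceejdbb


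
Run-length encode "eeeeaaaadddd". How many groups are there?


Input: eeeeaaaadddd
Scanning for consecutive runs:
  Group 1: 'e' x 4 (positions 0-3)
  Group 2: 'a' x 4 (positions 4-7)
  Group 3: 'd' x 4 (positions 8-11)
Total groups: 3

3


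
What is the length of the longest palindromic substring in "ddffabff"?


Input: "ddffabff"
Checking substrings for palindromes:
  [0:2] "dd" (len 2) => palindrome
  [2:4] "ff" (len 2) => palindrome
  [6:8] "ff" (len 2) => palindrome
Longest palindromic substring: "dd" with length 2

2


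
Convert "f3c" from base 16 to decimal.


Input: "f3c" in base 16
Positional expansion:
  Digit 'f' (value 15) x 16^2 = 3840
  Digit '3' (value 3) x 16^1 = 48
  Digit 'c' (value 12) x 16^0 = 12
Sum = 3900

3900


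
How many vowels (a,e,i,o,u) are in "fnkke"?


Input: fnkke
Checking each character:
  'f' at position 0: consonant
  'n' at position 1: consonant
  'k' at position 2: consonant
  'k' at position 3: consonant
  'e' at position 4: vowel (running total: 1)
Total vowels: 1

1


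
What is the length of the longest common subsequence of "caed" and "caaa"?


LCS of "caed" and "caaa"
DP table:
           c    a    a    a
      0    0    0    0    0
  c   0    1    1    1    1
  a   0    1    2    2    2
  e   0    1    2    2    2
  d   0    1    2    2    2
LCS length = dp[4][4] = 2

2


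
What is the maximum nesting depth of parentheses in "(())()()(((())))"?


Input: "(())()()(((())))"
Tracking depth:
  Position 0 '(': depth becomes 1
  Position 1 '(': depth becomes 2
  Position 2 ')': depth becomes 1
  Position 3 ')': depth becomes 0
  Position 4 '(': depth becomes 1
  Position 5 ')': depth becomes 0
  Position 6 '(': depth becomes 1
  Position 7 ')': depth becomes 0
  Position 8 '(': depth becomes 1
  Position 9 '(': depth becomes 2
  Position 10 '(': depth becomes 3
  Position 11 '(': depth becomes 4
  Position 12 ')': depth becomes 3
  Position 13 ')': depth becomes 2
  Position 14 ')': depth becomes 1
  Position 15 ')': depth becomes 0
Maximum depth reached: 4

4


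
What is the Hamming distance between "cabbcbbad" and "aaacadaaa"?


Comparing "cabbcbbad" and "aaacadaaa" position by position:
  Position 0: 'c' vs 'a' => differ
  Position 1: 'a' vs 'a' => same
  Position 2: 'b' vs 'a' => differ
  Position 3: 'b' vs 'c' => differ
  Position 4: 'c' vs 'a' => differ
  Position 5: 'b' vs 'd' => differ
  Position 6: 'b' vs 'a' => differ
  Position 7: 'a' vs 'a' => same
  Position 8: 'd' vs 'a' => differ
Total differences (Hamming distance): 7

7


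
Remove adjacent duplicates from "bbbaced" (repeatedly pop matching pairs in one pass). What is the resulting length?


Input: bbbaced
Stack-based adjacent duplicate removal:
  Read 'b': push. Stack: b
  Read 'b': matches stack top 'b' => pop. Stack: (empty)
  Read 'b': push. Stack: b
  Read 'a': push. Stack: ba
  Read 'c': push. Stack: bac
  Read 'e': push. Stack: bace
  Read 'd': push. Stack: baced
Final stack: "baced" (length 5)

5


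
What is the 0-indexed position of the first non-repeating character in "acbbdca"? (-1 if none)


Input: acbbdca
Character frequencies:
  'a': 2
  'b': 2
  'c': 2
  'd': 1
Scanning left to right for freq == 1:
  Position 0 ('a'): freq=2, skip
  Position 1 ('c'): freq=2, skip
  Position 2 ('b'): freq=2, skip
  Position 3 ('b'): freq=2, skip
  Position 4 ('d'): unique! => answer = 4

4


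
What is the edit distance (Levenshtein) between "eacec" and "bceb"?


Computing edit distance: "eacec" -> "bceb"
DP table:
           b    c    e    b
      0    1    2    3    4
  e   1    1    2    2    3
  a   2    2    2    3    3
  c   3    3    2    3    4
  e   4    4    3    2    3
  c   5    5    4    3    3
Edit distance = dp[5][4] = 3

3


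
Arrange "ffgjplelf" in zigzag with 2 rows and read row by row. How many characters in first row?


Zigzag "ffgjplelf" into 2 rows:
Placing characters:
  'f' => row 0
  'f' => row 1
  'g' => row 0
  'j' => row 1
  'p' => row 0
  'l' => row 1
  'e' => row 0
  'l' => row 1
  'f' => row 0
Rows:
  Row 0: "fgpef"
  Row 1: "fjll"
First row length: 5

5


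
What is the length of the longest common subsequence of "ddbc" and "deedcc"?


LCS of "ddbc" and "deedcc"
DP table:
           d    e    e    d    c    c
      0    0    0    0    0    0    0
  d   0    1    1    1    1    1    1
  d   0    1    1    1    2    2    2
  b   0    1    1    1    2    2    2
  c   0    1    1    1    2    3    3
LCS length = dp[4][6] = 3

3


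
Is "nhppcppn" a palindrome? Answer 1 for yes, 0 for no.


Input: nhppcppn
Reversed: nppcpphn
  Compare pos 0 ('n') with pos 7 ('n'): match
  Compare pos 1 ('h') with pos 6 ('p'): MISMATCH
  Compare pos 2 ('p') with pos 5 ('p'): match
  Compare pos 3 ('p') with pos 4 ('c'): MISMATCH
Result: not a palindrome

0


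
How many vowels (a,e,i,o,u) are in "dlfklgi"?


Input: dlfklgi
Checking each character:
  'd' at position 0: consonant
  'l' at position 1: consonant
  'f' at position 2: consonant
  'k' at position 3: consonant
  'l' at position 4: consonant
  'g' at position 5: consonant
  'i' at position 6: vowel (running total: 1)
Total vowels: 1

1


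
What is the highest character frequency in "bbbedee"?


Input: bbbedee
Character counts:
  'b': 3
  'd': 1
  'e': 3
Maximum frequency: 3

3


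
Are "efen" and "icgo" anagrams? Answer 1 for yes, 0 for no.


Strings: "efen", "icgo"
Sorted first:  eefn
Sorted second: cgio
Differ at position 0: 'e' vs 'c' => not anagrams

0


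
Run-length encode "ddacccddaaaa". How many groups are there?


Input: ddacccddaaaa
Scanning for consecutive runs:
  Group 1: 'd' x 2 (positions 0-1)
  Group 2: 'a' x 1 (positions 2-2)
  Group 3: 'c' x 3 (positions 3-5)
  Group 4: 'd' x 2 (positions 6-7)
  Group 5: 'a' x 4 (positions 8-11)
Total groups: 5

5


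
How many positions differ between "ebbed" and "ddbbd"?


Comparing "ebbed" and "ddbbd" position by position:
  Position 0: 'e' vs 'd' => DIFFER
  Position 1: 'b' vs 'd' => DIFFER
  Position 2: 'b' vs 'b' => same
  Position 3: 'e' vs 'b' => DIFFER
  Position 4: 'd' vs 'd' => same
Positions that differ: 3

3


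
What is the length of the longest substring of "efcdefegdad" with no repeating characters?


Input: "efcdefegdad"
Sliding window (track last position of each char):
  Position 0 ('e'): window [0,0] length 1 -- new best
  Position 1 ('f'): window [0,1] length 2 -- new best
  Position 2 ('c'): window [0,2] length 3 -- new best
  Position 3 ('d'): window [0,3] length 4 -- new best
  Position 4 ('e'): repeat (last at 0), move window start to 1
  Position 4 ('e'): window [1,4] length 4
  Position 5 ('f'): repeat (last at 1), move window start to 2
  Position 5 ('f'): window [2,5] length 4
  Position 6 ('e'): repeat (last at 4), move window start to 5
  Position 6 ('e'): window [5,6] length 2
  Position 7 ('g'): window [5,7] length 3
  Position 8 ('d'): window [5,8] length 4
  Position 9 ('a'): window [5,9] length 5 -- new best
  Position 10 ('d'): repeat (last at 8), move window start to 9
  Position 10 ('d'): window [9,10] length 2
Longest substring with no repeats: "fegda" with length 5

5


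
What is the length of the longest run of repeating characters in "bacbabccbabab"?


Input: "bacbabccbabab"
Scanning for longest run:
  Position 1 ('a'): new char, reset run to 1
  Position 2 ('c'): new char, reset run to 1
  Position 3 ('b'): new char, reset run to 1
  Position 4 ('a'): new char, reset run to 1
  Position 5 ('b'): new char, reset run to 1
  Position 6 ('c'): new char, reset run to 1
  Position 7 ('c'): continues run of 'c', length=2
  Position 8 ('b'): new char, reset run to 1
  Position 9 ('a'): new char, reset run to 1
  Position 10 ('b'): new char, reset run to 1
  Position 11 ('a'): new char, reset run to 1
  Position 12 ('b'): new char, reset run to 1
Longest run: 'c' with length 2

2


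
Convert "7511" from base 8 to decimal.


Input: "7511" in base 8
Positional expansion:
  Digit '7' (value 7) x 8^3 = 3584
  Digit '5' (value 5) x 8^2 = 320
  Digit '1' (value 1) x 8^1 = 8
  Digit '1' (value 1) x 8^0 = 1
Sum = 3913

3913


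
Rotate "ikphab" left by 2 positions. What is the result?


Input: "ikphab", rotate left by 2
First 2 characters: "ik"
Remaining characters: "phab"
Concatenate remaining + first: "phab" + "ik" = "phabik"

phabik


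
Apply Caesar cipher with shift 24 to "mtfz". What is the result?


Caesar cipher: shift "mtfz" by 24
  'm' (pos 12) + 24 = pos 10 = 'k'
  't' (pos 19) + 24 = pos 17 = 'r'
  'f' (pos 5) + 24 = pos 3 = 'd'
  'z' (pos 25) + 24 = pos 23 = 'x'
Result: krdx

krdx


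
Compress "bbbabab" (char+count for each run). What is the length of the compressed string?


Input: bbbabab
Runs:
  'b' x 3 => "b3"
  'a' x 1 => "a1"
  'b' x 1 => "b1"
  'a' x 1 => "a1"
  'b' x 1 => "b1"
Compressed: "b3a1b1a1b1"
Compressed length: 10

10


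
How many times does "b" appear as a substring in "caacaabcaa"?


Searching for "b" in "caacaabcaa"
Scanning each position:
  Position 0: "c" => no
  Position 1: "a" => no
  Position 2: "a" => no
  Position 3: "c" => no
  Position 4: "a" => no
  Position 5: "a" => no
  Position 6: "b" => MATCH
  Position 7: "c" => no
  Position 8: "a" => no
  Position 9: "a" => no
Total occurrences: 1

1


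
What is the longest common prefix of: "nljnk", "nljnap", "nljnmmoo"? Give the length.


Words: nljnk, nljnap, nljnmmoo
  Position 0: all 'n' => match
  Position 1: all 'l' => match
  Position 2: all 'j' => match
  Position 3: all 'n' => match
  Position 4: ('k', 'a', 'm') => mismatch, stop
LCP = "nljn" (length 4)

4


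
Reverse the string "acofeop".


Input: acofeop
Reading characters right to left:
  Position 6: 'p'
  Position 5: 'o'
  Position 4: 'e'
  Position 3: 'f'
  Position 2: 'o'
  Position 1: 'c'
  Position 0: 'a'
Reversed: poefoca

poefoca


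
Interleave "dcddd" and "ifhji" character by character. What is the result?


Interleaving "dcddd" and "ifhji":
  Position 0: 'd' from first, 'i' from second => "di"
  Position 1: 'c' from first, 'f' from second => "cf"
  Position 2: 'd' from first, 'h' from second => "dh"
  Position 3: 'd' from first, 'j' from second => "dj"
  Position 4: 'd' from first, 'i' from second => "di"
Result: dicfdhdjdi

dicfdhdjdi


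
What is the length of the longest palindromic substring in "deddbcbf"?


Input: "deddbcbf"
Checking substrings for palindromes:
  [0:3] "ded" (len 3) => palindrome
  [4:7] "bcb" (len 3) => palindrome
  [2:4] "dd" (len 2) => palindrome
Longest palindromic substring: "ded" with length 3

3


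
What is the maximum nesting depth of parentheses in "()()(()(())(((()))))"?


Input: "()()(()(())(((()))))"
Tracking depth:
  Position 0 '(': depth becomes 1
  Position 1 ')': depth becomes 0
  Position 2 '(': depth becomes 1
  Position 3 ')': depth becomes 0
  Position 4 '(': depth becomes 1
  Position 5 '(': depth becomes 2
  Position 6 ')': depth becomes 1
  Position 7 '(': depth becomes 2
  Position 8 '(': depth becomes 3
  Position 9 ')': depth becomes 2
  Position 10 ')': depth becomes 1
  Position 11 '(': depth becomes 2
  Position 12 '(': depth becomes 3
  Position 13 '(': depth becomes 4
  Position 14 '(': depth becomes 5
  Position 15 ')': depth becomes 4
  Position 16 ')': depth becomes 3
  Position 17 ')': depth becomes 2
  Position 18 ')': depth becomes 1
  Position 19 ')': depth becomes 0
Maximum depth reached: 5

5


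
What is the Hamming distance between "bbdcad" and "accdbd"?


Comparing "bbdcad" and "accdbd" position by position:
  Position 0: 'b' vs 'a' => differ
  Position 1: 'b' vs 'c' => differ
  Position 2: 'd' vs 'c' => differ
  Position 3: 'c' vs 'd' => differ
  Position 4: 'a' vs 'b' => differ
  Position 5: 'd' vs 'd' => same
Total differences (Hamming distance): 5

5


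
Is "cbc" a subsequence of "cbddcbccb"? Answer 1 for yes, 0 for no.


Check if "cbc" is a subsequence of "cbddcbccb"
Greedy scan:
  Position 0 ('c'): matches sub[0] = 'c'
  Position 1 ('b'): matches sub[1] = 'b'
  Position 2 ('d'): no match needed
  Position 3 ('d'): no match needed
  Position 4 ('c'): matches sub[2] = 'c'
  Position 5 ('b'): no match needed
  Position 6 ('c'): no match needed
  Position 7 ('c'): no match needed
  Position 8 ('b'): no match needed
All 3 characters matched => is a subsequence

1


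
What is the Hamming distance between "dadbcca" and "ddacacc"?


Comparing "dadbcca" and "ddacacc" position by position:
  Position 0: 'd' vs 'd' => same
  Position 1: 'a' vs 'd' => differ
  Position 2: 'd' vs 'a' => differ
  Position 3: 'b' vs 'c' => differ
  Position 4: 'c' vs 'a' => differ
  Position 5: 'c' vs 'c' => same
  Position 6: 'a' vs 'c' => differ
Total differences (Hamming distance): 5

5


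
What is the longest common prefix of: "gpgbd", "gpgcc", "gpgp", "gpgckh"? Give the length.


Words: gpgbd, gpgcc, gpgp, gpgckh
  Position 0: all 'g' => match
  Position 1: all 'p' => match
  Position 2: all 'g' => match
  Position 3: ('b', 'c', 'p', 'c') => mismatch, stop
LCP = "gpg" (length 3)

3


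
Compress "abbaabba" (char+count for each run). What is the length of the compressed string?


Input: abbaabba
Runs:
  'a' x 1 => "a1"
  'b' x 2 => "b2"
  'a' x 2 => "a2"
  'b' x 2 => "b2"
  'a' x 1 => "a1"
Compressed: "a1b2a2b2a1"
Compressed length: 10

10


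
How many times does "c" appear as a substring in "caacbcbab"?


Searching for "c" in "caacbcbab"
Scanning each position:
  Position 0: "c" => MATCH
  Position 1: "a" => no
  Position 2: "a" => no
  Position 3: "c" => MATCH
  Position 4: "b" => no
  Position 5: "c" => MATCH
  Position 6: "b" => no
  Position 7: "a" => no
  Position 8: "b" => no
Total occurrences: 3

3


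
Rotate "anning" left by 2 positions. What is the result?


Input: "anning", rotate left by 2
First 2 characters: "an"
Remaining characters: "ning"
Concatenate remaining + first: "ning" + "an" = "ningan"

ningan


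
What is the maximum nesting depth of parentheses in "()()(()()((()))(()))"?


Input: "()()(()()((()))(()))"
Tracking depth:
  Position 0 '(': depth becomes 1
  Position 1 ')': depth becomes 0
  Position 2 '(': depth becomes 1
  Position 3 ')': depth becomes 0
  Position 4 '(': depth becomes 1
  Position 5 '(': depth becomes 2
  Position 6 ')': depth becomes 1
  Position 7 '(': depth becomes 2
  Position 8 ')': depth becomes 1
  Position 9 '(': depth becomes 2
  Position 10 '(': depth becomes 3
  Position 11 '(': depth becomes 4
  Position 12 ')': depth becomes 3
  Position 13 ')': depth becomes 2
  Position 14 ')': depth becomes 1
  Position 15 '(': depth becomes 2
  Position 16 '(': depth becomes 3
  Position 17 ')': depth becomes 2
  Position 18 ')': depth becomes 1
  Position 19 ')': depth becomes 0
Maximum depth reached: 4

4


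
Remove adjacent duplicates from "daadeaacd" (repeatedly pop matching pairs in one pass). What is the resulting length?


Input: daadeaacd
Stack-based adjacent duplicate removal:
  Read 'd': push. Stack: d
  Read 'a': push. Stack: da
  Read 'a': matches stack top 'a' => pop. Stack: d
  Read 'd': matches stack top 'd' => pop. Stack: (empty)
  Read 'e': push. Stack: e
  Read 'a': push. Stack: ea
  Read 'a': matches stack top 'a' => pop. Stack: e
  Read 'c': push. Stack: ec
  Read 'd': push. Stack: ecd
Final stack: "ecd" (length 3)

3


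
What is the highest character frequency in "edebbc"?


Input: edebbc
Character counts:
  'b': 2
  'c': 1
  'd': 1
  'e': 2
Maximum frequency: 2

2


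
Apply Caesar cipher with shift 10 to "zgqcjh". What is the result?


Caesar cipher: shift "zgqcjh" by 10
  'z' (pos 25) + 10 = pos 9 = 'j'
  'g' (pos 6) + 10 = pos 16 = 'q'
  'q' (pos 16) + 10 = pos 0 = 'a'
  'c' (pos 2) + 10 = pos 12 = 'm'
  'j' (pos 9) + 10 = pos 19 = 't'
  'h' (pos 7) + 10 = pos 17 = 'r'
Result: jqamtr

jqamtr


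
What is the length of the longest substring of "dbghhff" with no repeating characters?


Input: "dbghhff"
Sliding window (track last position of each char):
  Position 0 ('d'): window [0,0] length 1 -- new best
  Position 1 ('b'): window [0,1] length 2 -- new best
  Position 2 ('g'): window [0,2] length 3 -- new best
  Position 3 ('h'): window [0,3] length 4 -- new best
  Position 4 ('h'): repeat (last at 3), move window start to 4
  Position 4 ('h'): window [4,4] length 1
  Position 5 ('f'): window [4,5] length 2
  Position 6 ('f'): repeat (last at 5), move window start to 6
  Position 6 ('f'): window [6,6] length 1
Longest substring with no repeats: "dbgh" with length 4

4


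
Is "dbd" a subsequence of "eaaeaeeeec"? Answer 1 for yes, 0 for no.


Check if "dbd" is a subsequence of "eaaeaeeeec"
Greedy scan:
  Position 0 ('e'): no match needed
  Position 1 ('a'): no match needed
  Position 2 ('a'): no match needed
  Position 3 ('e'): no match needed
  Position 4 ('a'): no match needed
  Position 5 ('e'): no match needed
  Position 6 ('e'): no match needed
  Position 7 ('e'): no match needed
  Position 8 ('e'): no match needed
  Position 9 ('c'): no match needed
Only matched 0/3 characters => not a subsequence

0


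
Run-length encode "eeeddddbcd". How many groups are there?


Input: eeeddddbcd
Scanning for consecutive runs:
  Group 1: 'e' x 3 (positions 0-2)
  Group 2: 'd' x 4 (positions 3-6)
  Group 3: 'b' x 1 (positions 7-7)
  Group 4: 'c' x 1 (positions 8-8)
  Group 5: 'd' x 1 (positions 9-9)
Total groups: 5

5


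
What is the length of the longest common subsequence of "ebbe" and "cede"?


LCS of "ebbe" and "cede"
DP table:
           c    e    d    e
      0    0    0    0    0
  e   0    0    1    1    1
  b   0    0    1    1    1
  b   0    0    1    1    1
  e   0    0    1    1    2
LCS length = dp[4][4] = 2

2


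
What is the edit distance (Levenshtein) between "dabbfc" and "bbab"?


Computing edit distance: "dabbfc" -> "bbab"
DP table:
           b    b    a    b
      0    1    2    3    4
  d   1    1    2    3    4
  a   2    2    2    2    3
  b   3    2    2    3    2
  b   4    3    2    3    3
  f   5    4    3    3    4
  c   6    5    4    4    4
Edit distance = dp[6][4] = 4

4


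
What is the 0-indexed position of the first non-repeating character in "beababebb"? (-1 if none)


Input: beababebb
Character frequencies:
  'a': 2
  'b': 5
  'e': 2
Scanning left to right for freq == 1:
  Position 0 ('b'): freq=5, skip
  Position 1 ('e'): freq=2, skip
  Position 2 ('a'): freq=2, skip
  Position 3 ('b'): freq=5, skip
  Position 4 ('a'): freq=2, skip
  Position 5 ('b'): freq=5, skip
  Position 6 ('e'): freq=2, skip
  Position 7 ('b'): freq=5, skip
  Position 8 ('b'): freq=5, skip
  No unique character found => answer = -1

-1


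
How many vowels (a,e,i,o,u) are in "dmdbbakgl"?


Input: dmdbbakgl
Checking each character:
  'd' at position 0: consonant
  'm' at position 1: consonant
  'd' at position 2: consonant
  'b' at position 3: consonant
  'b' at position 4: consonant
  'a' at position 5: vowel (running total: 1)
  'k' at position 6: consonant
  'g' at position 7: consonant
  'l' at position 8: consonant
Total vowels: 1

1


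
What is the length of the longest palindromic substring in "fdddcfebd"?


Input: "fdddcfebd"
Checking substrings for palindromes:
  [1:4] "ddd" (len 3) => palindrome
  [1:3] "dd" (len 2) => palindrome
  [2:4] "dd" (len 2) => palindrome
Longest palindromic substring: "ddd" with length 3

3


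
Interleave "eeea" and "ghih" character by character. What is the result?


Interleaving "eeea" and "ghih":
  Position 0: 'e' from first, 'g' from second => "eg"
  Position 1: 'e' from first, 'h' from second => "eh"
  Position 2: 'e' from first, 'i' from second => "ei"
  Position 3: 'a' from first, 'h' from second => "ah"
Result: egeheiah

egeheiah


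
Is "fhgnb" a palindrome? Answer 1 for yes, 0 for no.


Input: fhgnb
Reversed: bnghf
  Compare pos 0 ('f') with pos 4 ('b'): MISMATCH
  Compare pos 1 ('h') with pos 3 ('n'): MISMATCH
Result: not a palindrome

0


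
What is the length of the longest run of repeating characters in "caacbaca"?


Input: "caacbaca"
Scanning for longest run:
  Position 1 ('a'): new char, reset run to 1
  Position 2 ('a'): continues run of 'a', length=2
  Position 3 ('c'): new char, reset run to 1
  Position 4 ('b'): new char, reset run to 1
  Position 5 ('a'): new char, reset run to 1
  Position 6 ('c'): new char, reset run to 1
  Position 7 ('a'): new char, reset run to 1
Longest run: 'a' with length 2

2


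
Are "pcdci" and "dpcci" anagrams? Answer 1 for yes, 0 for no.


Strings: "pcdci", "dpcci"
Sorted first:  ccdip
Sorted second: ccdip
Sorted forms match => anagrams

1


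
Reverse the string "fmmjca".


Input: fmmjca
Reading characters right to left:
  Position 5: 'a'
  Position 4: 'c'
  Position 3: 'j'
  Position 2: 'm'
  Position 1: 'm'
  Position 0: 'f'
Reversed: acjmmf

acjmmf


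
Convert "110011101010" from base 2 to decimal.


Input: "110011101010" in base 2
Positional expansion:
  Digit '1' (value 1) x 2^11 = 2048
  Digit '1' (value 1) x 2^10 = 1024
  Digit '0' (value 0) x 2^9 = 0
  Digit '0' (value 0) x 2^8 = 0
  Digit '1' (value 1) x 2^7 = 128
  Digit '1' (value 1) x 2^6 = 64
  Digit '1' (value 1) x 2^5 = 32
  Digit '0' (value 0) x 2^4 = 0
  Digit '1' (value 1) x 2^3 = 8
  Digit '0' (value 0) x 2^2 = 0
  Digit '1' (value 1) x 2^1 = 2
  Digit '0' (value 0) x 2^0 = 0
Sum = 3306

3306


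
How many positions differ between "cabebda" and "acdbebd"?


Comparing "cabebda" and "acdbebd" position by position:
  Position 0: 'c' vs 'a' => DIFFER
  Position 1: 'a' vs 'c' => DIFFER
  Position 2: 'b' vs 'd' => DIFFER
  Position 3: 'e' vs 'b' => DIFFER
  Position 4: 'b' vs 'e' => DIFFER
  Position 5: 'd' vs 'b' => DIFFER
  Position 6: 'a' vs 'd' => DIFFER
Positions that differ: 7

7


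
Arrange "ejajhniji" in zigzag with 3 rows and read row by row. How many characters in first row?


Zigzag "ejajhniji" into 3 rows:
Placing characters:
  'e' => row 0
  'j' => row 1
  'a' => row 2
  'j' => row 1
  'h' => row 0
  'n' => row 1
  'i' => row 2
  'j' => row 1
  'i' => row 0
Rows:
  Row 0: "ehi"
  Row 1: "jjnj"
  Row 2: "ai"
First row length: 3

3


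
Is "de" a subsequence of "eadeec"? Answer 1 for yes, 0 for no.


Check if "de" is a subsequence of "eadeec"
Greedy scan:
  Position 0 ('e'): no match needed
  Position 1 ('a'): no match needed
  Position 2 ('d'): matches sub[0] = 'd'
  Position 3 ('e'): matches sub[1] = 'e'
  Position 4 ('e'): no match needed
  Position 5 ('c'): no match needed
All 2 characters matched => is a subsequence

1


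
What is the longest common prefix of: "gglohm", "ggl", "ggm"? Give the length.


Words: gglohm, ggl, ggm
  Position 0: all 'g' => match
  Position 1: all 'g' => match
  Position 2: ('l', 'l', 'm') => mismatch, stop
LCP = "gg" (length 2)

2


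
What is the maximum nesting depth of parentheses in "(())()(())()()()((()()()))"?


Input: "(())()(())()()()((()()()))"
Tracking depth:
  Position 0 '(': depth becomes 1
  Position 1 '(': depth becomes 2
  Position 2 ')': depth becomes 1
  Position 3 ')': depth becomes 0
  Position 4 '(': depth becomes 1
  Position 5 ')': depth becomes 0
  Position 6 '(': depth becomes 1
  Position 7 '(': depth becomes 2
  Position 8 ')': depth becomes 1
  Position 9 ')': depth becomes 0
  Position 10 '(': depth becomes 1
  Position 11 ')': depth becomes 0
  Position 12 '(': depth becomes 1
  Position 13 ')': depth becomes 0
  Position 14 '(': depth becomes 1
  Position 15 ')': depth becomes 0
  Position 16 '(': depth becomes 1
  Position 17 '(': depth becomes 2
  Position 18 '(': depth becomes 3
  Position 19 ')': depth becomes 2
  Position 20 '(': depth becomes 3
  Position 21 ')': depth becomes 2
  Position 22 '(': depth becomes 3
  Position 23 ')': depth becomes 2
  Position 24 ')': depth becomes 1
  Position 25 ')': depth becomes 0
Maximum depth reached: 3

3


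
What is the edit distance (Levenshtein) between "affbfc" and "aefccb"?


Computing edit distance: "affbfc" -> "aefccb"
DP table:
           a    e    f    c    c    b
      0    1    2    3    4    5    6
  a   1    0    1    2    3    4    5
  f   2    1    1    1    2    3    4
  f   3    2    2    1    2    3    4
  b   4    3    3    2    2    3    3
  f   5    4    4    3    3    3    4
  c   6    5    5    4    3    3    4
Edit distance = dp[6][6] = 4

4


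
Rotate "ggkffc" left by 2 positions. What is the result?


Input: "ggkffc", rotate left by 2
First 2 characters: "gg"
Remaining characters: "kffc"
Concatenate remaining + first: "kffc" + "gg" = "kffcgg"

kffcgg


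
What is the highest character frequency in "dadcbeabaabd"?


Input: dadcbeabaabd
Character counts:
  'a': 4
  'b': 3
  'c': 1
  'd': 3
  'e': 1
Maximum frequency: 4

4


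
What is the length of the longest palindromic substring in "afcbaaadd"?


Input: "afcbaaadd"
Checking substrings for palindromes:
  [4:7] "aaa" (len 3) => palindrome
  [4:6] "aa" (len 2) => palindrome
  [5:7] "aa" (len 2) => palindrome
  [7:9] "dd" (len 2) => palindrome
Longest palindromic substring: "aaa" with length 3

3


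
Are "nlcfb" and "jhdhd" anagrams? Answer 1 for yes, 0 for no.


Strings: "nlcfb", "jhdhd"
Sorted first:  bcfln
Sorted second: ddhhj
Differ at position 0: 'b' vs 'd' => not anagrams

0


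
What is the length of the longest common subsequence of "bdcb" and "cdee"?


LCS of "bdcb" and "cdee"
DP table:
           c    d    e    e
      0    0    0    0    0
  b   0    0    0    0    0
  d   0    0    1    1    1
  c   0    1    1    1    1
  b   0    1    1    1    1
LCS length = dp[4][4] = 1

1


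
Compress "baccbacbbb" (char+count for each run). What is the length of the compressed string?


Input: baccbacbbb
Runs:
  'b' x 1 => "b1"
  'a' x 1 => "a1"
  'c' x 2 => "c2"
  'b' x 1 => "b1"
  'a' x 1 => "a1"
  'c' x 1 => "c1"
  'b' x 3 => "b3"
Compressed: "b1a1c2b1a1c1b3"
Compressed length: 14

14


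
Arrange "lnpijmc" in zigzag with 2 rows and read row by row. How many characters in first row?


Zigzag "lnpijmc" into 2 rows:
Placing characters:
  'l' => row 0
  'n' => row 1
  'p' => row 0
  'i' => row 1
  'j' => row 0
  'm' => row 1
  'c' => row 0
Rows:
  Row 0: "lpjc"
  Row 1: "nim"
First row length: 4

4


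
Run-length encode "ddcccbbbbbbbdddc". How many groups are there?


Input: ddcccbbbbbbbdddc
Scanning for consecutive runs:
  Group 1: 'd' x 2 (positions 0-1)
  Group 2: 'c' x 3 (positions 2-4)
  Group 3: 'b' x 7 (positions 5-11)
  Group 4: 'd' x 3 (positions 12-14)
  Group 5: 'c' x 1 (positions 15-15)
Total groups: 5

5


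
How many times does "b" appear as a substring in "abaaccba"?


Searching for "b" in "abaaccba"
Scanning each position:
  Position 0: "a" => no
  Position 1: "b" => MATCH
  Position 2: "a" => no
  Position 3: "a" => no
  Position 4: "c" => no
  Position 5: "c" => no
  Position 6: "b" => MATCH
  Position 7: "a" => no
Total occurrences: 2

2


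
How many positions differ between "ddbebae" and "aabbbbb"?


Comparing "ddbebae" and "aabbbbb" position by position:
  Position 0: 'd' vs 'a' => DIFFER
  Position 1: 'd' vs 'a' => DIFFER
  Position 2: 'b' vs 'b' => same
  Position 3: 'e' vs 'b' => DIFFER
  Position 4: 'b' vs 'b' => same
  Position 5: 'a' vs 'b' => DIFFER
  Position 6: 'e' vs 'b' => DIFFER
Positions that differ: 5

5


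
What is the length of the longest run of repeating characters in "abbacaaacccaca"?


Input: "abbacaaacccaca"
Scanning for longest run:
  Position 1 ('b'): new char, reset run to 1
  Position 2 ('b'): continues run of 'b', length=2
  Position 3 ('a'): new char, reset run to 1
  Position 4 ('c'): new char, reset run to 1
  Position 5 ('a'): new char, reset run to 1
  Position 6 ('a'): continues run of 'a', length=2
  Position 7 ('a'): continues run of 'a', length=3
  Position 8 ('c'): new char, reset run to 1
  Position 9 ('c'): continues run of 'c', length=2
  Position 10 ('c'): continues run of 'c', length=3
  Position 11 ('a'): new char, reset run to 1
  Position 12 ('c'): new char, reset run to 1
  Position 13 ('a'): new char, reset run to 1
Longest run: 'a' with length 3

3


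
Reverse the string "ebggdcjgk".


Input: ebggdcjgk
Reading characters right to left:
  Position 8: 'k'
  Position 7: 'g'
  Position 6: 'j'
  Position 5: 'c'
  Position 4: 'd'
  Position 3: 'g'
  Position 2: 'g'
  Position 1: 'b'
  Position 0: 'e'
Reversed: kgjcdggbe

kgjcdggbe


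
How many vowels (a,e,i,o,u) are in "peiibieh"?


Input: peiibieh
Checking each character:
  'p' at position 0: consonant
  'e' at position 1: vowel (running total: 1)
  'i' at position 2: vowel (running total: 2)
  'i' at position 3: vowel (running total: 3)
  'b' at position 4: consonant
  'i' at position 5: vowel (running total: 4)
  'e' at position 6: vowel (running total: 5)
  'h' at position 7: consonant
Total vowels: 5

5


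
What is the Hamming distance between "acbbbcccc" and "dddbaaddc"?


Comparing "acbbbcccc" and "dddbaaddc" position by position:
  Position 0: 'a' vs 'd' => differ
  Position 1: 'c' vs 'd' => differ
  Position 2: 'b' vs 'd' => differ
  Position 3: 'b' vs 'b' => same
  Position 4: 'b' vs 'a' => differ
  Position 5: 'c' vs 'a' => differ
  Position 6: 'c' vs 'd' => differ
  Position 7: 'c' vs 'd' => differ
  Position 8: 'c' vs 'c' => same
Total differences (Hamming distance): 7

7


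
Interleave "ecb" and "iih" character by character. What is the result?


Interleaving "ecb" and "iih":
  Position 0: 'e' from first, 'i' from second => "ei"
  Position 1: 'c' from first, 'i' from second => "ci"
  Position 2: 'b' from first, 'h' from second => "bh"
Result: eicibh

eicibh


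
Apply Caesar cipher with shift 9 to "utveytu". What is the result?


Caesar cipher: shift "utveytu" by 9
  'u' (pos 20) + 9 = pos 3 = 'd'
  't' (pos 19) + 9 = pos 2 = 'c'
  'v' (pos 21) + 9 = pos 4 = 'e'
  'e' (pos 4) + 9 = pos 13 = 'n'
  'y' (pos 24) + 9 = pos 7 = 'h'
  't' (pos 19) + 9 = pos 2 = 'c'
  'u' (pos 20) + 9 = pos 3 = 'd'
Result: dcenhcd

dcenhcd


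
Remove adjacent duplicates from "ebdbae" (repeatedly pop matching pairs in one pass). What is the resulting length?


Input: ebdbae
Stack-based adjacent duplicate removal:
  Read 'e': push. Stack: e
  Read 'b': push. Stack: eb
  Read 'd': push. Stack: ebd
  Read 'b': push. Stack: ebdb
  Read 'a': push. Stack: ebdba
  Read 'e': push. Stack: ebdbae
Final stack: "ebdbae" (length 6)

6


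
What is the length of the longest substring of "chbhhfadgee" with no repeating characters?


Input: "chbhhfadgee"
Sliding window (track last position of each char):
  Position 0 ('c'): window [0,0] length 1 -- new best
  Position 1 ('h'): window [0,1] length 2 -- new best
  Position 2 ('b'): window [0,2] length 3 -- new best
  Position 3 ('h'): repeat (last at 1), move window start to 2
  Position 3 ('h'): window [2,3] length 2
  Position 4 ('h'): repeat (last at 3), move window start to 4
  Position 4 ('h'): window [4,4] length 1
  Position 5 ('f'): window [4,5] length 2
  Position 6 ('a'): window [4,6] length 3
  Position 7 ('d'): window [4,7] length 4 -- new best
  Position 8 ('g'): window [4,8] length 5 -- new best
  Position 9 ('e'): window [4,9] length 6 -- new best
  Position 10 ('e'): repeat (last at 9), move window start to 10
  Position 10 ('e'): window [10,10] length 1
Longest substring with no repeats: "hfadge" with length 6

6


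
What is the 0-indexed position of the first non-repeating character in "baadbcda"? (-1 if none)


Input: baadbcda
Character frequencies:
  'a': 3
  'b': 2
  'c': 1
  'd': 2
Scanning left to right for freq == 1:
  Position 0 ('b'): freq=2, skip
  Position 1 ('a'): freq=3, skip
  Position 2 ('a'): freq=3, skip
  Position 3 ('d'): freq=2, skip
  Position 4 ('b'): freq=2, skip
  Position 5 ('c'): unique! => answer = 5

5


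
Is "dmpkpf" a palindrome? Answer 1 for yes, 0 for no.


Input: dmpkpf
Reversed: fpkpmd
  Compare pos 0 ('d') with pos 5 ('f'): MISMATCH
  Compare pos 1 ('m') with pos 4 ('p'): MISMATCH
  Compare pos 2 ('p') with pos 3 ('k'): MISMATCH
Result: not a palindrome

0


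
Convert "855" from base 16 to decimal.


Input: "855" in base 16
Positional expansion:
  Digit '8' (value 8) x 16^2 = 2048
  Digit '5' (value 5) x 16^1 = 80
  Digit '5' (value 5) x 16^0 = 5
Sum = 2133

2133


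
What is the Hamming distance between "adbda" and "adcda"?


Comparing "adbda" and "adcda" position by position:
  Position 0: 'a' vs 'a' => same
  Position 1: 'd' vs 'd' => same
  Position 2: 'b' vs 'c' => differ
  Position 3: 'd' vs 'd' => same
  Position 4: 'a' vs 'a' => same
Total differences (Hamming distance): 1

1


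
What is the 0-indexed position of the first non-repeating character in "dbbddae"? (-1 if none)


Input: dbbddae
Character frequencies:
  'a': 1
  'b': 2
  'd': 3
  'e': 1
Scanning left to right for freq == 1:
  Position 0 ('d'): freq=3, skip
  Position 1 ('b'): freq=2, skip
  Position 2 ('b'): freq=2, skip
  Position 3 ('d'): freq=3, skip
  Position 4 ('d'): freq=3, skip
  Position 5 ('a'): unique! => answer = 5

5


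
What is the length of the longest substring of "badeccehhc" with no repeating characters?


Input: "badeccehhc"
Sliding window (track last position of each char):
  Position 0 ('b'): window [0,0] length 1 -- new best
  Position 1 ('a'): window [0,1] length 2 -- new best
  Position 2 ('d'): window [0,2] length 3 -- new best
  Position 3 ('e'): window [0,3] length 4 -- new best
  Position 4 ('c'): window [0,4] length 5 -- new best
  Position 5 ('c'): repeat (last at 4), move window start to 5
  Position 5 ('c'): window [5,5] length 1
  Position 6 ('e'): window [5,6] length 2
  Position 7 ('h'): window [5,7] length 3
  Position 8 ('h'): repeat (last at 7), move window start to 8
  Position 8 ('h'): window [8,8] length 1
  Position 9 ('c'): window [8,9] length 2
Longest substring with no repeats: "badec" with length 5

5


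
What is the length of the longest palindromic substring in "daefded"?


Input: "daefded"
Checking substrings for palindromes:
  [4:7] "ded" (len 3) => palindrome
Longest palindromic substring: "ded" with length 3

3


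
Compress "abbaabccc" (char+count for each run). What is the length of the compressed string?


Input: abbaabccc
Runs:
  'a' x 1 => "a1"
  'b' x 2 => "b2"
  'a' x 2 => "a2"
  'b' x 1 => "b1"
  'c' x 3 => "c3"
Compressed: "a1b2a2b1c3"
Compressed length: 10

10


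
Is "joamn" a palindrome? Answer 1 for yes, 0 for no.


Input: joamn
Reversed: nmaoj
  Compare pos 0 ('j') with pos 4 ('n'): MISMATCH
  Compare pos 1 ('o') with pos 3 ('m'): MISMATCH
Result: not a palindrome

0


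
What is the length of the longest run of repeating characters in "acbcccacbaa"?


Input: "acbcccacbaa"
Scanning for longest run:
  Position 1 ('c'): new char, reset run to 1
  Position 2 ('b'): new char, reset run to 1
  Position 3 ('c'): new char, reset run to 1
  Position 4 ('c'): continues run of 'c', length=2
  Position 5 ('c'): continues run of 'c', length=3
  Position 6 ('a'): new char, reset run to 1
  Position 7 ('c'): new char, reset run to 1
  Position 8 ('b'): new char, reset run to 1
  Position 9 ('a'): new char, reset run to 1
  Position 10 ('a'): continues run of 'a', length=2
Longest run: 'c' with length 3

3


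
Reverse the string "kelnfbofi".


Input: kelnfbofi
Reading characters right to left:
  Position 8: 'i'
  Position 7: 'f'
  Position 6: 'o'
  Position 5: 'b'
  Position 4: 'f'
  Position 3: 'n'
  Position 2: 'l'
  Position 1: 'e'
  Position 0: 'k'
Reversed: ifobfnlek

ifobfnlek


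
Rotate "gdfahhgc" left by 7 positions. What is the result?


Input: "gdfahhgc", rotate left by 7
First 7 characters: "gdfahhg"
Remaining characters: "c"
Concatenate remaining + first: "c" + "gdfahhg" = "cgdfahhg"

cgdfahhg


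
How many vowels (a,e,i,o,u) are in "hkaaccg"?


Input: hkaaccg
Checking each character:
  'h' at position 0: consonant
  'k' at position 1: consonant
  'a' at position 2: vowel (running total: 1)
  'a' at position 3: vowel (running total: 2)
  'c' at position 4: consonant
  'c' at position 5: consonant
  'g' at position 6: consonant
Total vowels: 2

2


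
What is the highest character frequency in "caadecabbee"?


Input: caadecabbee
Character counts:
  'a': 3
  'b': 2
  'c': 2
  'd': 1
  'e': 3
Maximum frequency: 3

3


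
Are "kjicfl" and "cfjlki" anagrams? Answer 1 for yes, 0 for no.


Strings: "kjicfl", "cfjlki"
Sorted first:  cfijkl
Sorted second: cfijkl
Sorted forms match => anagrams

1


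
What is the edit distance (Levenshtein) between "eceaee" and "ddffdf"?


Computing edit distance: "eceaee" -> "ddffdf"
DP table:
           d    d    f    f    d    f
      0    1    2    3    4    5    6
  e   1    1    2    3    4    5    6
  c   2    2    2    3    4    5    6
  e   3    3    3    3    4    5    6
  a   4    4    4    4    4    5    6
  e   5    5    5    5    5    5    6
  e   6    6    6    6    6    6    6
Edit distance = dp[6][6] = 6

6
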